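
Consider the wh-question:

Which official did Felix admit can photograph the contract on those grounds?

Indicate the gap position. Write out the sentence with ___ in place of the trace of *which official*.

Underlying clause: Felix did admit which official can photograph the contract on those grounds.
'which official' functions as the subject of the clause embedded under 'admit'. The gap is right after 'admit'.

Which official did Felix admit ___ can photograph the contract on those grounds?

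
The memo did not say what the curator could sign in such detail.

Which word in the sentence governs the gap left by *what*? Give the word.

In situ: The curator could sign what in such detail.
'what' functions as the direct object of 'sign'. Wh-movement fronts it, leaving a gap right after 'sign':
The memo did not say what the curator could sign ___ in such detail.

sign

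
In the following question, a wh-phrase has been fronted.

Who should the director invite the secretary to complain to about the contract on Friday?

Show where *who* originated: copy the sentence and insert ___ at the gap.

Underlying clause: The director should invite the secretary to complain to who about the contract on Friday.
The filler 'who' is interpreted as the object of the preposition 'to'. The gap is right after 'to'.

Who should the director invite the secretary to complain to ___ about the contract on Friday?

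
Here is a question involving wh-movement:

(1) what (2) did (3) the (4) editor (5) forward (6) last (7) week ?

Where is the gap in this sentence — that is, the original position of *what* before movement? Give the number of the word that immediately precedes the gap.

5

Before movement: The editor did forward what last week.
'what' functions as the direct object of 'forward'. It moves to the left edge, and the trace sits right after 'forward':
What did the editor forward ___ last week?
'forward' is word 5.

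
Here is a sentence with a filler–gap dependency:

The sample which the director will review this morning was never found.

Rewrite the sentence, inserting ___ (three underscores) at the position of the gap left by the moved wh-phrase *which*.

The filler 'which' is interpreted as the direct object of 'review'. The gap is right after 'review'.

The sample which the director will review ___ this morning was never found.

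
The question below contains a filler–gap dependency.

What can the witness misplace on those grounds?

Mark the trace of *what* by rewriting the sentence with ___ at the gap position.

What can the witness misplace ___ on those grounds?

Pre-movement form: The witness can misplace what on those grounds.
'what' is the direct object of 'misplace'. The gap is right after 'misplace'.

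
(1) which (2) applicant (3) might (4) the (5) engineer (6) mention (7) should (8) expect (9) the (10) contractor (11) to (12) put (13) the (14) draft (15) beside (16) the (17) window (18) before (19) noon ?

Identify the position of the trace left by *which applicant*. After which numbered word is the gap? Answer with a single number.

Before movement: The engineer might mention which applicant should expect the contractor to put the draft beside the window before noon.
'which applicant' functions as the subject of the clause embedded under 'mention'. It moves to the left edge, and the trace sits right after 'mention':
Which applicant might the engineer mention ___ should expect the contractor to put the draft beside the window before noon?
'mention' is word 6.

6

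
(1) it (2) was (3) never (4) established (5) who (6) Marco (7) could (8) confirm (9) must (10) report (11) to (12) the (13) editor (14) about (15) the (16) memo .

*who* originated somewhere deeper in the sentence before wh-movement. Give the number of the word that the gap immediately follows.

8

Underlying clause: Marco could confirm who must report to the editor about the memo.
'who' functions as the subject of the clause embedded under 'confirm'. It moves to the left edge, and the trace sits right after 'confirm':
It was never established who Marco could confirm ___ must report to the editor about the memo.
'confirm' is word 8.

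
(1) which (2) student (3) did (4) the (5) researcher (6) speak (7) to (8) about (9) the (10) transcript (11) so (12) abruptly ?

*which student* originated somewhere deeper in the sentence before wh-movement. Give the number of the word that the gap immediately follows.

In situ: The researcher did speak to which student about the transcript so abruptly.
'which student' functions as the object of the preposition 'to'. Fronting leaves a gap immediately after 'to':
Which student did the researcher speak to ___ about the transcript so abruptly?
'to' is word 7.

7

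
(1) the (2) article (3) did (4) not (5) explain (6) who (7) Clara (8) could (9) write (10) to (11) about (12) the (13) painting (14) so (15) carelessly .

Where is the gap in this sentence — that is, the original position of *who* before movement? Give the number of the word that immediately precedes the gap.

10

In situ: Clara could write to who about the painting so carelessly.
The filler 'who' is interpreted as the object of the preposition 'to'. Fronting leaves a gap immediately after 'to':
The article did not explain who Clara could write to ___ about the painting so carelessly.
'to' is word 10.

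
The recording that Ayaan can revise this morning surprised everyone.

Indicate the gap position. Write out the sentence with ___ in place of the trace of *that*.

The recording that Ayaan can revise ___ this morning surprised everyone.

The filler 'that' is interpreted as the direct object of 'revise'. The gap is right after 'revise'.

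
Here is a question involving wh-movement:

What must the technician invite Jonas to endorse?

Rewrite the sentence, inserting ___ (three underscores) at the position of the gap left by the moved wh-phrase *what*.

Underlying clause: The technician must invite Jonas to endorse what.
The filler 'what' is interpreted as the direct object of 'endorse'. The gap is right after 'endorse'.

What must the technician invite Jonas to endorse ___?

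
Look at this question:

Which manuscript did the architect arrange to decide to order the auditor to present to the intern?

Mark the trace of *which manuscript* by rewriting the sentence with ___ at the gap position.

Underlying clause: The architect did arrange to decide to order the auditor to present which manuscript to the intern.
'which manuscript' functions as the direct object of 'present'. The gap is right after 'present'.

Which manuscript did the architect arrange to decide to order the auditor to present ___ to the intern?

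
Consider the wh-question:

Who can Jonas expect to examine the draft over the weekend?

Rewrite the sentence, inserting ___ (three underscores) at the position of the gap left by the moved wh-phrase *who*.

Who can Jonas expect ___ to examine the draft over the weekend?

Pre-movement form: Jonas can expect who to examine the draft over the weekend.
'who' is the direct object of 'expect'. The gap is right after 'expect'.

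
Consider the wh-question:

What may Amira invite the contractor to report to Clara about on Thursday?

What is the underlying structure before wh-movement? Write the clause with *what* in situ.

The filler 'what' is interpreted as the object of the preposition 'about'. It moves to the left edge, and the trace sits right after 'about':
What may Amira invite the contractor to report to Clara about ___ on Thursday?

Amira may invite the contractor to report to Clara about what on Thursday.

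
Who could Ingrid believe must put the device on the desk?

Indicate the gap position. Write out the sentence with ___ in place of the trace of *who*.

Who could Ingrid believe ___ must put the device on the desk?

Before movement: Ingrid could believe who must put the device on the desk.
The filler 'who' is interpreted as the subject of the clause embedded under 'believe'. The gap is right after 'believe'.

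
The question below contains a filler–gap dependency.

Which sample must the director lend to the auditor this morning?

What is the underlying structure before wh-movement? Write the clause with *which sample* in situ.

The director must lend which sample to the auditor this morning.

'which sample' functions as the direct object of 'lend'. Wh-movement fronts it, leaving a gap right after 'lend':
Which sample must the director lend ___ to the auditor this morning?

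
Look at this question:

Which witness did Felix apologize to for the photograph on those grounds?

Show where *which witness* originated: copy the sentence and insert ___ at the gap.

Pre-movement form: Felix did apologize to which witness for the photograph on those grounds.
The filler 'which witness' is interpreted as the object of the preposition 'to'. The gap is right after 'to'.

Which witness did Felix apologize to ___ for the photograph on those grounds?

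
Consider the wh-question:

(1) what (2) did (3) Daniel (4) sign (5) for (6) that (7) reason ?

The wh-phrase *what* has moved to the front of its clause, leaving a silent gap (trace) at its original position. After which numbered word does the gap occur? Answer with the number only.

Before movement: Daniel did sign what for that reason.
'what' functions as the direct object of 'sign'. Wh-movement fronts it, leaving a gap right after 'sign':
What did Daniel sign ___ for that reason?
'sign' is word 4.

4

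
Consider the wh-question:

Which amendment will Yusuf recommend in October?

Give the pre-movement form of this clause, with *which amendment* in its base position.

'which amendment' functions as the direct object of 'recommend'. It moves to the left edge, and the trace sits right after 'recommend':
Which amendment will Yusuf recommend ___ in October?

Yusuf will recommend which amendment in October.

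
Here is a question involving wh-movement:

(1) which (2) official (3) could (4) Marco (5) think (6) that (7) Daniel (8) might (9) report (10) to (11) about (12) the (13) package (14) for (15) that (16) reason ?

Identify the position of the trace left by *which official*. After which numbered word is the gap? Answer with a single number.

10

In situ: Marco could think that Daniel might report to which official about the package for that reason.
'which official' functions as the object of the preposition 'to'. Fronting leaves a gap immediately after 'to':
Which official could Marco think that Daniel might report to ___ about the package for that reason?
'to' is word 10.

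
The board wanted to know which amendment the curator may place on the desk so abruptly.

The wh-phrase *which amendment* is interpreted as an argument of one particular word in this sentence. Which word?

place

Underlying clause: The curator may place which amendment on the desk so abruptly.
The filler 'which amendment' is interpreted as the direct object of 'place'. It moves to the left edge, and the trace sits right after 'place':
The board wanted to know which amendment the curator may place ___ on the desk so abruptly.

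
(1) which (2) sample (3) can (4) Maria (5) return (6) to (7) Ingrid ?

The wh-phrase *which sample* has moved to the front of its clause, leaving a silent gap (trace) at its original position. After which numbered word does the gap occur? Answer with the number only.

5

Underlying clause: Maria can return which sample to Ingrid.
The filler 'which sample' is interpreted as the direct object of 'return'. Wh-movement fronts it, leaving a gap right after 'return':
Which sample can Maria return ___ to Ingrid?
'return' is word 5.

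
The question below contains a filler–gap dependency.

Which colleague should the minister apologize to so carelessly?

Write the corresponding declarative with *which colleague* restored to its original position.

The minister should apologize to which colleague so carelessly.

'which colleague' functions as the object of the preposition 'to'. Wh-movement fronts it, leaving a gap right after 'to':
Which colleague should the minister apologize to ___ so carelessly?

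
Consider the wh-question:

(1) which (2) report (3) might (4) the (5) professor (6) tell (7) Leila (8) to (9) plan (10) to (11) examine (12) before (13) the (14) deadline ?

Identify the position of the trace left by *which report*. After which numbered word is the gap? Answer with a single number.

In situ: The professor might tell Leila to plan to examine which report before the deadline.
'which report' is the direct object of 'examine'. Fronting leaves a gap immediately after 'examine':
Which report might the professor tell Leila to plan to examine ___ before the deadline?
'examine' is word 11.

11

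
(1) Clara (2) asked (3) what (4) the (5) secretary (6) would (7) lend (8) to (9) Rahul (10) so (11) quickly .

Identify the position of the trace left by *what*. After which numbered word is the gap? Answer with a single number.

7

Before movement: The secretary would lend what to Rahul so quickly.
The filler 'what' is interpreted as the direct object of 'lend'. Wh-movement fronts it, leaving a gap right after 'lend':
Clara asked what the secretary would lend ___ to Rahul so quickly.
'lend' is word 7.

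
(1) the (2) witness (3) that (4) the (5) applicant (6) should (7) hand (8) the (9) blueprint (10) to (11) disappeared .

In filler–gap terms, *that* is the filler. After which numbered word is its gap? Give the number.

The filler 'that' is interpreted as the object of the preposition 'to' (recipient of 'hand'). Fronting leaves a gap immediately after 'to':
The witness that the applicant should hand the blueprint to ___ disappeared.
'to' is word 10.

10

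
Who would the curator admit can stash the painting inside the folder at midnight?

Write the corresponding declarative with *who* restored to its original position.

The curator would admit who can stash the painting inside the folder at midnight.

The filler 'who' is interpreted as the subject of the clause embedded under 'admit'. Wh-movement fronts it, leaving a gap right after 'admit':
Who would the curator admit ___ can stash the painting inside the folder at midnight?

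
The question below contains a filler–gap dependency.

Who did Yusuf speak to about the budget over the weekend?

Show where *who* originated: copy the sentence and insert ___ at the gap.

Before movement: Yusuf did speak to who about the budget over the weekend.
'who' functions as the object of the preposition 'to'. The gap is right after 'to'.

Who did Yusuf speak to ___ about the budget over the weekend?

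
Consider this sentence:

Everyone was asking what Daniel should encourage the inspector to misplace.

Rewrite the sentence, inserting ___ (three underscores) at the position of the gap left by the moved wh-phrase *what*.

Pre-movement form: Daniel should encourage the inspector to misplace what.
'what' is the direct object of 'misplace'. The gap is right after 'misplace'.

Everyone was asking what Daniel should encourage the inspector to misplace ___.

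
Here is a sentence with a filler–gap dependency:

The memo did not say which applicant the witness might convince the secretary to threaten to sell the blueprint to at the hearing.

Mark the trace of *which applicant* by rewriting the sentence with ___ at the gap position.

The memo did not say which applicant the witness might convince the secretary to threaten to sell the blueprint to ___ at the hearing.

Underlying clause: The witness might convince the secretary to threaten to sell the blueprint to which applicant at the hearing.
'which applicant' is the object of the preposition 'to' (recipient of 'sell'). The gap is right after 'to'.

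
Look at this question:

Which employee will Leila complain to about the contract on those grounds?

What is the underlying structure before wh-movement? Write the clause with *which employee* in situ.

Leila will complain to which employee about the contract on those grounds.

'which employee' functions as the object of the preposition 'to'. It moves to the left edge, and the trace sits right after 'to':
Which employee will Leila complain to ___ about the contract on those grounds?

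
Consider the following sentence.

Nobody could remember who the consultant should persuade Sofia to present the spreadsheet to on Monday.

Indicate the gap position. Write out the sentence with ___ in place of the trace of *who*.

Nobody could remember who the consultant should persuade Sofia to present the spreadsheet to ___ on Monday.

Pre-movement form: The consultant should persuade Sofia to present the spreadsheet to who on Monday.
The filler 'who' is interpreted as the object of the preposition 'to' (recipient of 'present'). The gap is right after 'to'.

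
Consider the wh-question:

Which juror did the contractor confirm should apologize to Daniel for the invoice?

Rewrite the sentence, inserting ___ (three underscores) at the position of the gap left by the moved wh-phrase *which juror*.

Which juror did the contractor confirm ___ should apologize to Daniel for the invoice?

Underlying clause: The contractor did confirm which juror should apologize to Daniel for the invoice.
'which juror' is the subject of the clause embedded under 'confirm'. The gap is right after 'confirm'.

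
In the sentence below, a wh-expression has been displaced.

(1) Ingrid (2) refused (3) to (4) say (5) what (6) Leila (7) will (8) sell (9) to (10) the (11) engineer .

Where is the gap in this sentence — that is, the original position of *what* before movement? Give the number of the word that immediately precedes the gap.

In situ: Leila will sell what to the engineer.
The filler 'what' is interpreted as the direct object of 'sell'. It moves to the left edge, and the trace sits right after 'sell':
Ingrid refused to say what Leila will sell ___ to the engineer.
'sell' is word 8.

8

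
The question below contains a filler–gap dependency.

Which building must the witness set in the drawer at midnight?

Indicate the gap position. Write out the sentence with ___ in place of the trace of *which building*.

Which building must the witness set ___ in the drawer at midnight?

Pre-movement form: The witness must set which building in the drawer at midnight.
'which building' is the direct object of 'set'. The gap is right after 'set'.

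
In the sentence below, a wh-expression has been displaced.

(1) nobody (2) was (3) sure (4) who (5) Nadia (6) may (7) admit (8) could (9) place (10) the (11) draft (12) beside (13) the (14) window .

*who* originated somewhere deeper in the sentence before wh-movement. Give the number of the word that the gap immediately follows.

Pre-movement form: Nadia may admit who could place the draft beside the window.
The filler 'who' is interpreted as the subject of the clause embedded under 'admit'. Fronting leaves a gap immediately after 'admit':
Nobody was sure who Nadia may admit ___ could place the draft beside the window.
'admit' is word 7.

7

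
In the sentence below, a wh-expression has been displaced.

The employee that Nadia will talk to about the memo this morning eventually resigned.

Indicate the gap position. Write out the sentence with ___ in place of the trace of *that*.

'that' functions as the object of the preposition 'to'. The gap is right after 'to'.

The employee that Nadia will talk to ___ about the memo this morning eventually resigned.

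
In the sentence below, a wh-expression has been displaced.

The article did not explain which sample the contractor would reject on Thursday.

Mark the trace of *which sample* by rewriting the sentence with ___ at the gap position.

The article did not explain which sample the contractor would reject ___ on Thursday.

Underlying clause: The contractor would reject which sample on Thursday.
'which sample' is the direct object of 'reject'. The gap is right after 'reject'.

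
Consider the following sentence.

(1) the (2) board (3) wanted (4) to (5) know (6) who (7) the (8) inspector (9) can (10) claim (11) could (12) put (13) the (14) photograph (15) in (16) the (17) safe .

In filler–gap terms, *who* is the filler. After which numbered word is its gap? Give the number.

10

Underlying clause: The inspector can claim who could put the photograph in the safe.
The filler 'who' is interpreted as the subject of the clause embedded under 'claim'. Wh-movement fronts it, leaving a gap right after 'claim':
The board wanted to know who the inspector can claim ___ could put the photograph in the safe.
'claim' is word 10.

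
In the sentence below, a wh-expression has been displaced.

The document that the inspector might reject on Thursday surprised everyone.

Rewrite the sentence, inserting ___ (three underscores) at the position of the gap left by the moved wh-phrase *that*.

The document that the inspector might reject ___ on Thursday surprised everyone.

'that' functions as the direct object of 'reject'. The gap is right after 'reject'.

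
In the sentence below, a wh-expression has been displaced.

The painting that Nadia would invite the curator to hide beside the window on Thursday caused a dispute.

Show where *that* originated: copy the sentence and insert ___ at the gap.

The filler 'that' is interpreted as the direct object of 'hide'. The gap is right after 'hide'.

The painting that Nadia would invite the curator to hide ___ beside the window on Thursday caused a dispute.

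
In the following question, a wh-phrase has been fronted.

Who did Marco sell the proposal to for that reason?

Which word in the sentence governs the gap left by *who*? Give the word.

to

Pre-movement form: Marco did sell the proposal to who for that reason.
'who' functions as the object of the preposition 'to' (recipient of 'sell'). It moves to the left edge, and the trace sits right after 'to':
Who did Marco sell the proposal to ___ for that reason?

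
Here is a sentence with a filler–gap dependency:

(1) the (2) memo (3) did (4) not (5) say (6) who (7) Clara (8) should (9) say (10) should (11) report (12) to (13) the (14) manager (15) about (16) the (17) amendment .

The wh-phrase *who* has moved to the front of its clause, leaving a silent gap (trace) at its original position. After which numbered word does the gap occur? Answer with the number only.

9

Underlying clause: Clara should say who should report to the manager about the amendment.
The filler 'who' is interpreted as the subject of the clause embedded under 'say'. Fronting leaves a gap immediately after 'say':
The memo did not say who Clara should say ___ should report to the manager about the amendment.
'say' is word 9.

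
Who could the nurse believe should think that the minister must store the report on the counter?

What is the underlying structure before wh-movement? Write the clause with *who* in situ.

The nurse could believe who should think that the minister must store the report on the counter.

'who' is the subject of the clause embedded under 'believe'. Wh-movement fronts it, leaving a gap right after 'believe':
Who could the nurse believe ___ should think that the minister must store the report on the counter?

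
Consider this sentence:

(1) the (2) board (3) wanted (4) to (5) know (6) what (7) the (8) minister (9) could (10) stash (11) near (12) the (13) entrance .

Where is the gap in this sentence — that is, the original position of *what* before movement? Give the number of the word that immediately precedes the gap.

Before movement: The minister could stash what near the entrance.
'what' is the direct object of 'stash'. It moves to the left edge, and the trace sits right after 'stash':
The board wanted to know what the minister could stash ___ near the entrance.
'stash' is word 10.

10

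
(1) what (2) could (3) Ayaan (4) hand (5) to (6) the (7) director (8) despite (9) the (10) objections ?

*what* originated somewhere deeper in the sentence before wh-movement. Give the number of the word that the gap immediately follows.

4

Before movement: Ayaan could hand what to the director despite the objections.
'what' is the direct object of 'hand'. It moves to the left edge, and the trace sits right after 'hand':
What could Ayaan hand ___ to the director despite the objections?
'hand' is word 4.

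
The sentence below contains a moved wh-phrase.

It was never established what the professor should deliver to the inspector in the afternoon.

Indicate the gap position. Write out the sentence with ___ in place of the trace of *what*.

It was never established what the professor should deliver ___ to the inspector in the afternoon.

Underlying clause: The professor should deliver what to the inspector in the afternoon.
'what' is the direct object of 'deliver'. The gap is right after 'deliver'.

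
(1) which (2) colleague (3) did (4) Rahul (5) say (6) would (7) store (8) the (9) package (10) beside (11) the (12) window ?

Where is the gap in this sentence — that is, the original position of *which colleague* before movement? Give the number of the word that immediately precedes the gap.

Underlying clause: Rahul did say which colleague would store the package beside the window.
'which colleague' functions as the subject of the clause embedded under 'say'. It moves to the left edge, and the trace sits right after 'say':
Which colleague did Rahul say ___ would store the package beside the window?
'say' is word 5.

5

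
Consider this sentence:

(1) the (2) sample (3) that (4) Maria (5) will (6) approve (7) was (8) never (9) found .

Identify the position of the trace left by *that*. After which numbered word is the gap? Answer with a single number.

6

'that' functions as the direct object of 'approve'. It moves to the left edge, and the trace sits right after 'approve':
The sample that Maria will approve ___ was never found.
'approve' is word 6.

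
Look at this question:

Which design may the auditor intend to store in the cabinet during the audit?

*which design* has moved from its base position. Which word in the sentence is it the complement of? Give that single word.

Underlying clause: The auditor may intend to store which design in the cabinet during the audit.
'which design' is the direct object of 'store'. It moves to the left edge, and the trace sits right after 'store':
Which design may the auditor intend to store ___ in the cabinet during the audit?

store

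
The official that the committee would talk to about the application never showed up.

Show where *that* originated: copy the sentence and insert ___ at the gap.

The official that the committee would talk to ___ about the application never showed up.

The filler 'that' is interpreted as the object of the preposition 'to'. The gap is right after 'to'.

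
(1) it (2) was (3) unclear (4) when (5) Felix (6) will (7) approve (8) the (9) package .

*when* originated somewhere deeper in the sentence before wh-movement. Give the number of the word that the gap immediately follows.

Underlying clause: Felix will approve the package when.
The filler 'when' is interpreted as the temporal adjunct. It moves to the left edge, and the trace sits right after 'package':
It was unclear when Felix will approve the package ___.
'package' is word 9.

9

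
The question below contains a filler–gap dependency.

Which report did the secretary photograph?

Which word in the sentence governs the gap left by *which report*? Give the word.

Pre-movement form: The secretary did photograph which report.
The filler 'which report' is interpreted as the direct object of 'photograph'. Fronting leaves a gap immediately after 'photograph':
Which report did the secretary photograph ___?

photograph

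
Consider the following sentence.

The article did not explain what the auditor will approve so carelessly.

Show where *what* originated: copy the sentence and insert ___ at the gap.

Underlying clause: The auditor will approve what so carelessly.
'what' functions as the direct object of 'approve'. The gap is right after 'approve'.

The article did not explain what the auditor will approve ___ so carelessly.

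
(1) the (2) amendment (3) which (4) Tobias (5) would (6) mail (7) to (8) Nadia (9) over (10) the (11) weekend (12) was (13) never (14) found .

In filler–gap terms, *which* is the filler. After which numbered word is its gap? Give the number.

6

'which' functions as the direct object of 'mail'. Fronting leaves a gap immediately after 'mail':
The amendment which Tobias would mail ___ to Nadia over the weekend was never found.
'mail' is word 6.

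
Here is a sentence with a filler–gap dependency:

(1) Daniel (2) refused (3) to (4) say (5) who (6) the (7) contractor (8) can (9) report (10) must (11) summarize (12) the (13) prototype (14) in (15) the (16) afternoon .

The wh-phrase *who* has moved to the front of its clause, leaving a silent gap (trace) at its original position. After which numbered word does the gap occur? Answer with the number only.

9

In situ: The contractor can report who must summarize the prototype in the afternoon.
'who' functions as the subject of the clause embedded under 'report'. Fronting leaves a gap immediately after 'report':
Daniel refused to say who the contractor can report ___ must summarize the prototype in the afternoon.
'report' is word 9.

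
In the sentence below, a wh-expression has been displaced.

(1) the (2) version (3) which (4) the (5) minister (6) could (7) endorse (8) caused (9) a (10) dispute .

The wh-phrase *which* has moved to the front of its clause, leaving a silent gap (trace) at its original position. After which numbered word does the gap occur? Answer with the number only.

7

'which' is the direct object of 'endorse'. Fronting leaves a gap immediately after 'endorse':
The version which the minister could endorse ___ caused a dispute.
'endorse' is word 7.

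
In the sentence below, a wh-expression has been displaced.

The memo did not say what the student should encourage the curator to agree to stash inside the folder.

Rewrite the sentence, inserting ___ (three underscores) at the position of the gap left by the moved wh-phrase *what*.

Pre-movement form: The student should encourage the curator to agree to stash what inside the folder.
The filler 'what' is interpreted as the direct object of 'stash'. The gap is right after 'stash'.

The memo did not say what the student should encourage the curator to agree to stash ___ inside the folder.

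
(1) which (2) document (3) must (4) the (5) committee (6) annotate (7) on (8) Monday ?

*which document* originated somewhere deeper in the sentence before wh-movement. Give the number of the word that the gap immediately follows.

6

Underlying clause: The committee must annotate which document on Monday.
'which document' functions as the direct object of 'annotate'. Wh-movement fronts it, leaving a gap right after 'annotate':
Which document must the committee annotate ___ on Monday?
'annotate' is word 6.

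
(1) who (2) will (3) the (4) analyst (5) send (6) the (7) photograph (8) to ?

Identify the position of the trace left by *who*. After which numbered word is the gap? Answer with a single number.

Underlying clause: The analyst will send the photograph to who.
'who' is the object of the preposition 'to' (recipient of 'send'). Fronting leaves a gap immediately after 'to':
Who will the analyst send the photograph to ___?
'to' is word 8.

8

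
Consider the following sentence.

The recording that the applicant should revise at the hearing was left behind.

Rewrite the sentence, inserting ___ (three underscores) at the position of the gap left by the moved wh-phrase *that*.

The recording that the applicant should revise ___ at the hearing was left behind.

The filler 'that' is interpreted as the direct object of 'revise'. The gap is right after 'revise'.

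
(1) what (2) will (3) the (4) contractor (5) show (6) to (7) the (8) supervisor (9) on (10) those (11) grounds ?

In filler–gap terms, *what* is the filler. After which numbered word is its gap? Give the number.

Underlying clause: The contractor will show what to the supervisor on those grounds.
'what' is the direct object of 'show'. Fronting leaves a gap immediately after 'show':
What will the contractor show ___ to the supervisor on those grounds?
'show' is word 5.

5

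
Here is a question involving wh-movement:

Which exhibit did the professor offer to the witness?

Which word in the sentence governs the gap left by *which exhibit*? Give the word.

offer

Underlying clause: The professor did offer which exhibit to the witness.
'which exhibit' functions as the direct object of 'offer'. Wh-movement fronts it, leaving a gap right after 'offer':
Which exhibit did the professor offer ___ to the witness?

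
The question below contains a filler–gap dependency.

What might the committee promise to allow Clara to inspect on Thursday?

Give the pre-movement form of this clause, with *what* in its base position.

The committee might promise to allow Clara to inspect what on Thursday.

'what' is the direct object of 'inspect'. Wh-movement fronts it, leaving a gap right after 'inspect':
What might the committee promise to allow Clara to inspect ___ on Thursday?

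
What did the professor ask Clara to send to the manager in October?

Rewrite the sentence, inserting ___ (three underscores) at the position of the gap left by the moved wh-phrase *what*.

What did the professor ask Clara to send ___ to the manager in October?

Before movement: The professor did ask Clara to send what to the manager in October.
'what' is the direct object of 'send'. The gap is right after 'send'.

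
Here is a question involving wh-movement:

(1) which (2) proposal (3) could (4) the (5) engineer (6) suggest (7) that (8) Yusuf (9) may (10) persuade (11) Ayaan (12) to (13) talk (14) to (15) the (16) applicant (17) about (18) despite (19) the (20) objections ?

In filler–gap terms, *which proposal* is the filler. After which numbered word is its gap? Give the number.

Before movement: The engineer could suggest that Yusuf may persuade Ayaan to talk to the applicant about which proposal despite the objections.
'which proposal' functions as the object of the preposition 'about'. Wh-movement fronts it, leaving a gap right after 'about':
Which proposal could the engineer suggest that Yusuf may persuade Ayaan to talk to the applicant about ___ despite the objections?
'about' is word 17.

17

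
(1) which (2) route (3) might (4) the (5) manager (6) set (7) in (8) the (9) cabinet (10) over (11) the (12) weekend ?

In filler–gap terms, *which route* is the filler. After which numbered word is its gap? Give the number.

Pre-movement form: The manager might set which route in the cabinet over the weekend.
The filler 'which route' is interpreted as the direct object of 'set'. It moves to the left edge, and the trace sits right after 'set':
Which route might the manager set ___ in the cabinet over the weekend?
'set' is word 6.

6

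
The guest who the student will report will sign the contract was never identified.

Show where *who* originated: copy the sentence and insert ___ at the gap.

The filler 'who' is interpreted as the subject of the clause embedded under 'report'. The gap is right after 'report'.

The guest who the student will report ___ will sign the contract was never identified.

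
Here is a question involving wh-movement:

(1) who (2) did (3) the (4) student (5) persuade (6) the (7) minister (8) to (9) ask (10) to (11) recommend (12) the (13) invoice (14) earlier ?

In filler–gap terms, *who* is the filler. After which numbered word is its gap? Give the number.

Underlying clause: The student did persuade the minister to ask who to recommend the invoice earlier.
'who' is the direct object of 'ask'. Fronting leaves a gap immediately after 'ask':
Who did the student persuade the minister to ask ___ to recommend the invoice earlier?
'ask' is word 9.

9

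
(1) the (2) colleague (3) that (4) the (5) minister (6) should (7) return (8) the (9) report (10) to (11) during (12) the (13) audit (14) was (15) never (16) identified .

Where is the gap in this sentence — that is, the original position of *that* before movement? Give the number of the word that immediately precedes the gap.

'that' functions as the object of the preposition 'to' (recipient of 'return'). Wh-movement fronts it, leaving a gap right after 'to':
The colleague that the minister should return the report to ___ during the audit was never identified.
'to' is word 10.

10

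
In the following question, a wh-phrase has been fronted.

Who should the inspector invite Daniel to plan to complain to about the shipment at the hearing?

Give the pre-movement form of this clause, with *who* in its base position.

The filler 'who' is interpreted as the object of the preposition 'to'. It moves to the left edge, and the trace sits right after 'to':
Who should the inspector invite Daniel to plan to complain to ___ about the shipment at the hearing?

The inspector should invite Daniel to plan to complain to who about the shipment at the hearing.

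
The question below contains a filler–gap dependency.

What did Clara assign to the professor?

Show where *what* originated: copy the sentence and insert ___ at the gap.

What did Clara assign ___ to the professor?

Pre-movement form: Clara did assign what to the professor.
'what' functions as the direct object of 'assign'. The gap is right after 'assign'.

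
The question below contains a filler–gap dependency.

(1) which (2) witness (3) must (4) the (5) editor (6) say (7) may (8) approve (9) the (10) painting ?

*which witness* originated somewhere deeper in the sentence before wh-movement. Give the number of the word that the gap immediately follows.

6

Before movement: The editor must say which witness may approve the painting.
'which witness' functions as the subject of the clause embedded under 'say'. Fronting leaves a gap immediately after 'say':
Which witness must the editor say ___ may approve the painting?
'say' is word 6.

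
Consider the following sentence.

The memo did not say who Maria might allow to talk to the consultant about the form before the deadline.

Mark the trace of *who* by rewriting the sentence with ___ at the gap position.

The memo did not say who Maria might allow ___ to talk to the consultant about the form before the deadline.

In situ: Maria might allow who to talk to the consultant about the form before the deadline.
The filler 'who' is interpreted as the direct object of 'allow'. The gap is right after 'allow'.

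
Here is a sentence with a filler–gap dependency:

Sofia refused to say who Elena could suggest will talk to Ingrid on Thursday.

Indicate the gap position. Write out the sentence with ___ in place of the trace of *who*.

Sofia refused to say who Elena could suggest ___ will talk to Ingrid on Thursday.

Pre-movement form: Elena could suggest who will talk to Ingrid on Thursday.
'who' functions as the subject of the clause embedded under 'suggest'. The gap is right after 'suggest'.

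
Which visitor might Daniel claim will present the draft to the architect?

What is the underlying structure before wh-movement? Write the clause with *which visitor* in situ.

Daniel might claim which visitor will present the draft to the architect.

'which visitor' is the subject of the clause embedded under 'claim'. It moves to the left edge, and the trace sits right after 'claim':
Which visitor might Daniel claim ___ will present the draft to the architect?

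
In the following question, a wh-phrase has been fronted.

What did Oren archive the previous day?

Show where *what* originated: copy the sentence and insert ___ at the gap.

What did Oren archive ___ the previous day?

Pre-movement form: Oren did archive what the previous day.
The filler 'what' is interpreted as the direct object of 'archive'. The gap is right after 'archive'.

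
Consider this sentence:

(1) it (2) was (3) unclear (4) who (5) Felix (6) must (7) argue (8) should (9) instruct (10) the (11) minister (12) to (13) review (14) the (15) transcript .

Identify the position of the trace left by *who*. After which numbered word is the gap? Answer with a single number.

In situ: Felix must argue who should instruct the minister to review the transcript.
'who' is the subject of the clause embedded under 'argue'. Wh-movement fronts it, leaving a gap right after 'argue':
It was unclear who Felix must argue ___ should instruct the minister to review the transcript.
'argue' is word 7.

7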